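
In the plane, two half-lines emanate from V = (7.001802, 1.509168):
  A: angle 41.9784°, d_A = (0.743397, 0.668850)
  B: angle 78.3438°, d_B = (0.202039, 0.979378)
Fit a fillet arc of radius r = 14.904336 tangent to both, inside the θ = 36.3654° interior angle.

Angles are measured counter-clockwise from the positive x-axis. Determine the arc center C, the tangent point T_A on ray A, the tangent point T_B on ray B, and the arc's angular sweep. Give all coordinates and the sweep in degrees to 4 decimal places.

bisector direction at 60.1611° = (0.497563,0.867428)
center distance |VC| = r/sin(θ/2) = 14.904336/sin(18.1827°) = 47.762949
C = V + |VC|·bis = (30.7669,42.9401)
T_A = V + ((C−V)·d_A)·d_A = V + 45.3780·d_A = (40.7356,31.8602)
T_B = V + ((C−V)·d_B)·d_B = V + 45.3780·d_B = (16.1699,45.9513)
sweep = 180° − θ = 143.6346°

center=(30.7669,42.9401) T_A=(40.7356,31.8602) T_B=(16.1699,45.9513) sweep=143.6346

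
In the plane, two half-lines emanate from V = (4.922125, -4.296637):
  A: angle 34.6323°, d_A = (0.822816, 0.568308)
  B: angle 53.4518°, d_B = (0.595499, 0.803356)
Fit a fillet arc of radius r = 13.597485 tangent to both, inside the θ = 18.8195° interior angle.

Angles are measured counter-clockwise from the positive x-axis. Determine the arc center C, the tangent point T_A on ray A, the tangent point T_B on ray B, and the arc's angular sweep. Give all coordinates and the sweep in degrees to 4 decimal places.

center=(64.7059,53.5207) T_A=(72.4334,42.3325) T_B=(53.7823,61.6180) sweep=161.1805

bisector direction at 44.0420° = (0.718830,0.695186)
center distance |VC| = r/sin(θ/2) = 13.597485/sin(9.4098°) = 83.168177
C = V + |VC|·bis = (64.7059,53.5207)
T_A = V + ((C−V)·d_A)·d_A = V + 82.0491·d_A = (72.4334,42.3325)
T_B = V + ((C−V)·d_B)·d_B = V + 82.0491·d_B = (53.7823,61.6180)
sweep = 180° − θ = 161.1805°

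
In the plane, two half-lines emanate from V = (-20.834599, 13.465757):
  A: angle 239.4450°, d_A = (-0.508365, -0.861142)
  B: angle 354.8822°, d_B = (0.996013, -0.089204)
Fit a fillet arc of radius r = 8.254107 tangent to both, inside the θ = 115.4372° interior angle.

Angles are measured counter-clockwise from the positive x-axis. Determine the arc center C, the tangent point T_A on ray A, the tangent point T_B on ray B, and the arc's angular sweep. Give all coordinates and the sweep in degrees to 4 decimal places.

center=(-16.3774,4.7794) T_A=(-23.4854,8.9755) T_B=(-15.6411,13.0006) sweep=64.5628

bisector direction at 297.1636° = (0.456533,-0.889707)
center distance |VC| = r/sin(θ/2) = 8.254107/sin(57.7186°) = 9.763145
C = V + |VC|·bis = (-16.3774,4.7794)
T_A = V + ((C−V)·d_A)·d_A = V + 5.2143·d_A = (-23.4854,8.9755)
T_B = V + ((C−V)·d_B)·d_B = V + 5.2143·d_B = (-15.6411,13.0006)
sweep = 180° − θ = 64.5628°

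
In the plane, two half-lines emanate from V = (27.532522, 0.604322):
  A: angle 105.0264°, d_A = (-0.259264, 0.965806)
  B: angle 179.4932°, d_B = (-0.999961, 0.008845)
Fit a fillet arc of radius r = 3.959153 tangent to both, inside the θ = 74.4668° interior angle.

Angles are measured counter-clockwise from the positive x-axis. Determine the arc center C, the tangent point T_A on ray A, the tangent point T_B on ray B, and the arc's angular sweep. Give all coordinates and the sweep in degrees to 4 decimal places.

center=(22.3581,4.6094) T_A=(26.1818,5.6359) T_B=(22.3230,0.6504) sweep=105.5332

bisector direction at 142.2598° = (-0.790794,0.612082)
center distance |VC| = r/sin(θ/2) = 3.959153/sin(37.2334°) = 6.543369
C = V + |VC|·bis = (22.3581,4.6094)
T_A = V + ((C−V)·d_A)·d_A = V + 5.2097·d_A = (26.1818,5.6359)
T_B = V + ((C−V)·d_B)·d_B = V + 5.2097·d_B = (22.3230,0.6504)
sweep = 180° − θ = 105.5332°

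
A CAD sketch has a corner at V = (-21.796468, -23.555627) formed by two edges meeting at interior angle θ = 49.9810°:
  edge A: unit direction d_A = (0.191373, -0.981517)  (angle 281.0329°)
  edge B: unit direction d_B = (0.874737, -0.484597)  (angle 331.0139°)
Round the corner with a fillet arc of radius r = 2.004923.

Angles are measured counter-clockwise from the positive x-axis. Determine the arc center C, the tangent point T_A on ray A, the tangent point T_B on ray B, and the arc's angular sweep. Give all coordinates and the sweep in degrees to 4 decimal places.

bisector direction at 306.0234° = (0.588116,-0.808777)
center distance |VC| = r/sin(θ/2) = 2.004923/sin(24.9905°) = 4.745739
C = V + |VC|·bis = (-19.0054,-27.3939)
T_A = V + ((C−V)·d_A)·d_A = V + 4.3014·d_A = (-20.9733,-27.7776)
T_B = V + ((C−V)·d_B)·d_B = V + 4.3014·d_B = (-18.0338,-25.6401)
sweep = 180° − θ = 130.0190°

center=(-19.0054,-27.3939) T_A=(-20.9733,-27.7776) T_B=(-18.0338,-25.6401) sweep=130.0190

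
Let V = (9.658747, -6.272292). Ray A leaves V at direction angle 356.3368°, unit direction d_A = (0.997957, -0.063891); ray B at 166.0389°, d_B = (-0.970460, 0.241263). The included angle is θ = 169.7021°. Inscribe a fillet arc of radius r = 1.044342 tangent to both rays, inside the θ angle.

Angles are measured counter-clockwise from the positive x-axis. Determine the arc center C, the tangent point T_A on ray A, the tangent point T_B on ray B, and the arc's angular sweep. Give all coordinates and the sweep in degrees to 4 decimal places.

bisector direction at 81.1878° = (0.153195,0.988196)
center distance |VC| = r/sin(θ/2) = 1.044342/sin(84.8511°) = 1.048573
C = V + |VC|·bis = (9.8194,-5.2361)
T_A = V + ((C−V)·d_A)·d_A = V + 0.0941·d_A = (9.7527,-6.2783)
T_B = V + ((C−V)·d_B)·d_B = V + 0.0941·d_B = (9.5674,-6.2496)
sweep = 180° − θ = 10.2979°

center=(9.8194,-5.2361) T_A=(9.7527,-6.2783) T_B=(9.5674,-6.2496) sweep=10.2979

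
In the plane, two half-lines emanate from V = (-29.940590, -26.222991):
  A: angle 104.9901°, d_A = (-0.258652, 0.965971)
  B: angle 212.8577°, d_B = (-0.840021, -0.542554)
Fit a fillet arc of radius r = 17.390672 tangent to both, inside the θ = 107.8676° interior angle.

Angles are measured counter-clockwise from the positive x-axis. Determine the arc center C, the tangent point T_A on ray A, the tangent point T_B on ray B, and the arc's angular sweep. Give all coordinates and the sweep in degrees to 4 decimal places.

bisector direction at 158.9239° = (-0.933104,0.359608)
center distance |VC| = r/sin(θ/2) = 17.390672/sin(53.9338°) = 21.514127
C = V + |VC|·bis = (-50.0155,-18.4863)
T_A = V + ((C−V)·d_A)·d_A = V + 12.6658·d_A = (-33.2166,-13.9882)
T_B = V + ((C−V)·d_B)·d_B = V + 12.6658·d_B = (-40.5801,-33.0949)
sweep = 180° − θ = 72.1324°

center=(-50.0155,-18.4863) T_A=(-33.2166,-13.9882) T_B=(-40.5801,-33.0949) sweep=72.1324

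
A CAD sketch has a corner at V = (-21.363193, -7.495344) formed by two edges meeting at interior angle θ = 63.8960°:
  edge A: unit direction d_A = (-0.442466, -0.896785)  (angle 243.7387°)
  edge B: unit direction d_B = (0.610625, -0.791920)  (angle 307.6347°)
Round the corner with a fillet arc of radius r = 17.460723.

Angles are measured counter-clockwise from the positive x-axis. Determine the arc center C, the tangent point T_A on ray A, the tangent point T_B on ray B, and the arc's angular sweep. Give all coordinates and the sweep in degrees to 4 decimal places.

bisector direction at 275.6867° = (0.099089,-0.995079)
center distance |VC| = r/sin(θ/2) = 17.460723/sin(31.9480°) = 32.997720
C = V + |VC|·bis = (-18.0935,-40.3307)
T_A = V + ((C−V)·d_A)·d_A = V + 27.9995·d_A = (-33.7520,-32.6049)
T_B = V + ((C−V)·d_B)·d_B = V + 27.9995·d_B = (-4.2660,-29.6687)
sweep = 180° − θ = 116.1040°

center=(-18.0935,-40.3307) T_A=(-33.7520,-32.6049) T_B=(-4.2660,-29.6687) sweep=116.1040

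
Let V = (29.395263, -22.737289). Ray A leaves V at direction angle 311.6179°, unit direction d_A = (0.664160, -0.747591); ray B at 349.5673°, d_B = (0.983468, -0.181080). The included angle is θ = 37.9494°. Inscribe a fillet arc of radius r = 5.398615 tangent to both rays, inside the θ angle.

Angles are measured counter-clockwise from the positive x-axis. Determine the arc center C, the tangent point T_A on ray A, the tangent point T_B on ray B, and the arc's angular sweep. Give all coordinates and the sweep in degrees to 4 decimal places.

bisector direction at 330.5926° = (0.871150,-0.491016)
center distance |VC| = r/sin(θ/2) = 5.398615/sin(18.9747°) = 16.603429
C = V + |VC|·bis = (43.8593,-30.8898)
T_A = V + ((C−V)·d_A)·d_A = V + 15.7012·d_A = (39.8234,-34.4754)
T_B = V + ((C−V)·d_B)·d_B = V + 15.7012·d_B = (44.8369,-25.5805)
sweep = 180° − θ = 142.0506°

center=(43.8593,-30.8898) T_A=(39.8234,-34.4754) T_B=(44.8369,-25.5805) sweep=142.0506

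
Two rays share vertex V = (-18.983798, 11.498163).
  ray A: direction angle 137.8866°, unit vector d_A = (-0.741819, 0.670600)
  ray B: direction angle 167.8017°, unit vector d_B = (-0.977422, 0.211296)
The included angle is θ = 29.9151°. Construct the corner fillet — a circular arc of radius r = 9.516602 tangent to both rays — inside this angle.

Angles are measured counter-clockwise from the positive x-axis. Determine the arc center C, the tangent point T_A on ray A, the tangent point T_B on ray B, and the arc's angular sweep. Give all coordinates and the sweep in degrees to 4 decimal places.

bisector direction at 152.8441° = (-0.889768,0.456412)
center distance |VC| = r/sin(θ/2) = 9.516602/sin(14.9575°) = 36.871288
C = V + |VC|·bis = (-51.7907,28.3267)
T_A = V + ((C−V)·d_A)·d_A = V + 35.6220·d_A = (-45.4089,35.3863)
T_B = V + ((C−V)·d_B)·d_B = V + 35.6220·d_B = (-53.8015,19.0249)
sweep = 180° − θ = 150.0849°

center=(-51.7907,28.3267) T_A=(-45.4089,35.3863) T_B=(-53.8015,19.0249) sweep=150.0849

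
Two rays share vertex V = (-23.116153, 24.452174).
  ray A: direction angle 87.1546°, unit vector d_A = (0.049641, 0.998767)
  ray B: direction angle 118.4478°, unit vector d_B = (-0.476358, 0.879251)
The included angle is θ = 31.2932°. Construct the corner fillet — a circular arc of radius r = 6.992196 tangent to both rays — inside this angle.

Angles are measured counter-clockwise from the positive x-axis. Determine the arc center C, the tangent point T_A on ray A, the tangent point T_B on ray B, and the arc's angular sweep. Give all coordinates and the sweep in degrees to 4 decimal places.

bisector direction at 102.8012° = (-0.221569,0.975145)
center distance |VC| = r/sin(θ/2) = 6.992196/sin(15.6466°) = 25.925531
C = V + |VC|·bis = (-28.8604,49.7333)
T_A = V + ((C−V)·d_A)·d_A = V + 24.9648·d_A = (-21.8769,49.3862)
T_B = V + ((C−V)·d_B)·d_B = V + 24.9648·d_B = (-35.0083,46.4025)
sweep = 180° − θ = 148.7068°

center=(-28.8604,49.7333) T_A=(-21.8769,49.3862) T_B=(-35.0083,46.4025) sweep=148.7068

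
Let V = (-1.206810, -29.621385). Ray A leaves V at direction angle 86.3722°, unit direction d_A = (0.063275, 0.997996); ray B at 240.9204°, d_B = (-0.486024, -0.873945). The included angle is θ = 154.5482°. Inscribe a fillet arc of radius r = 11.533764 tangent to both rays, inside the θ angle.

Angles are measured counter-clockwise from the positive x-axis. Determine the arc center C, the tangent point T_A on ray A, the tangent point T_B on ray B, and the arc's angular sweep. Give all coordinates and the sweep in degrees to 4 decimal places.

center=(-12.5526,-26.2921) T_A=(-1.0420,-27.0219) T_B=(-2.4728,-31.8978) sweep=25.4518

bisector direction at 163.6463° = (-0.959542,0.281566)
center distance |VC| = r/sin(θ/2) = 11.533764/sin(77.2741°) = 11.824225
C = V + |VC|·bis = (-12.5526,-26.2921)
T_A = V + ((C−V)·d_A)·d_A = V + 2.6047·d_A = (-1.0420,-27.0219)
T_B = V + ((C−V)·d_B)·d_B = V + 2.6047·d_B = (-2.4728,-31.8978)
sweep = 180° − θ = 25.4518°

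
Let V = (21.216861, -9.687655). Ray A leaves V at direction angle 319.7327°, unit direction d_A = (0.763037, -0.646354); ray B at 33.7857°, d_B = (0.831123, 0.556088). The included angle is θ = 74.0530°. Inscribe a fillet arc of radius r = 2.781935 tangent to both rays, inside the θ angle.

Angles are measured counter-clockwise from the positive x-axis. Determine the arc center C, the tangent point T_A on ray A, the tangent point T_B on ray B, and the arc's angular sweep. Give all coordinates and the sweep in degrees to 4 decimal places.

bisector direction at 356.7592° = (0.998401,-0.056532)
center distance |VC| = r/sin(θ/2) = 2.781935/sin(37.0265°) = 4.619740
C = V + |VC|·bis = (25.8292,-9.9488)
T_A = V + ((C−V)·d_A)·d_A = V + 3.6882·d_A = (24.0311,-12.0715)
T_B = V + ((C−V)·d_B)·d_B = V + 3.6882·d_B = (24.2822,-7.6367)
sweep = 180° − θ = 105.9470°

center=(25.8292,-9.9488) T_A=(24.0311,-12.0715) T_B=(24.2822,-7.6367) sweep=105.9470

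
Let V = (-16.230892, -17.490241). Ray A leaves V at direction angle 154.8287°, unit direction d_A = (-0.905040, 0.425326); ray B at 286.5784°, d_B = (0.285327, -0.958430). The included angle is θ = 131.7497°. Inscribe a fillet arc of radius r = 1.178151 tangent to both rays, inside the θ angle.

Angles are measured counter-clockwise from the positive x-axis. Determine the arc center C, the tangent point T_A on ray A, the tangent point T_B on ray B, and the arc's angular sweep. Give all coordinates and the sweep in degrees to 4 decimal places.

bisector direction at 220.7036° = (-0.758094,-0.652145)
center distance |VC| = r/sin(θ/2) = 1.178151/sin(65.8748°) = 1.290905
C = V + |VC|·bis = (-17.2095,-18.3321)
T_A = V + ((C−V)·d_A)·d_A = V + 0.5276·d_A = (-16.7084,-17.2658)
T_B = V + ((C−V)·d_B)·d_B = V + 0.5276·d_B = (-16.0803,-17.9959)
sweep = 180° − θ = 48.2503°

center=(-17.2095,-18.3321) T_A=(-16.7084,-17.2658) T_B=(-16.0803,-17.9959) sweep=48.2503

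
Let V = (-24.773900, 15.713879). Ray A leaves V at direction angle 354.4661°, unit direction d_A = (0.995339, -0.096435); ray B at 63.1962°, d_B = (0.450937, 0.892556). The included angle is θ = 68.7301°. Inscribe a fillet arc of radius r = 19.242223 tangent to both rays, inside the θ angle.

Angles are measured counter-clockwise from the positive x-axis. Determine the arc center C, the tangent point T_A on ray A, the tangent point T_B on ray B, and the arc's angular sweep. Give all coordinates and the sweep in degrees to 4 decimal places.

center=(5.0899,32.1528) T_A=(3.2343,13.0003) T_B=(-12.0848,40.8298) sweep=111.2699

bisector direction at 28.8311° = (0.876045,0.482230)
center distance |VC| = r/sin(θ/2) = 19.242223/sin(34.3650°) = 34.089397
C = V + |VC|·bis = (5.0899,32.1528)
T_A = V + ((C−V)·d_A)·d_A = V + 28.1394·d_A = (3.2343,13.0003)
T_B = V + ((C−V)·d_B)·d_B = V + 28.1394·d_B = (-12.0848,40.8298)
sweep = 180° − θ = 111.2699°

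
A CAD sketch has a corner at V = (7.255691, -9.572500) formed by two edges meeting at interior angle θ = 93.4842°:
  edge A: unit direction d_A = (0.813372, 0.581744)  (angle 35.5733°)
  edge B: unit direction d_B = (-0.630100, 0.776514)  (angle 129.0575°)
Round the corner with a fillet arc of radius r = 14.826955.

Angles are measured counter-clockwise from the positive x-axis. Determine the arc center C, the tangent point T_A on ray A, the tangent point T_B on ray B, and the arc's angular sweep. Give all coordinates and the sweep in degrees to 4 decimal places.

bisector direction at 82.3154° = (0.133720,0.991019)
center distance |VC| = r/sin(θ/2) = 14.826955/sin(46.7421°) = 20.358964
C = V + |VC|·bis = (9.9781,10.6036)
T_A = V + ((C−V)·d_A)·d_A = V + 13.9517·d_A = (18.6036,-1.4562)
T_B = V + ((C−V)·d_B)·d_B = V + 13.9517·d_B = (-1.5353,1.2612)
sweep = 180° − θ = 86.5158°

center=(9.9781,10.6036) T_A=(18.6036,-1.4562) T_B=(-1.5353,1.2612) sweep=86.5158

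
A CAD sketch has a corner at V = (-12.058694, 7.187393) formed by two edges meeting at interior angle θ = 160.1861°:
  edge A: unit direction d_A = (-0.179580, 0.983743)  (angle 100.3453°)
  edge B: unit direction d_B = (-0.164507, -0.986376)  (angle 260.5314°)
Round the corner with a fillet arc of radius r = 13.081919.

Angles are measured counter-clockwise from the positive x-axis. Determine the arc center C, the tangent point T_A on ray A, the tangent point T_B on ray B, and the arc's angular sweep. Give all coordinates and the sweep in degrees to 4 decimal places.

bisector direction at 180.4384° = (-0.999971,-0.007651)
center distance |VC| = r/sin(θ/2) = 13.081919/sin(80.0931°) = 13.279943
C = V + |VC|·bis = (-25.3382,7.0858)
T_A = V + ((C−V)·d_A)·d_A = V + 2.2848·d_A = (-12.4690,9.4350)
T_B = V + ((C−V)·d_B)·d_B = V + 2.2848·d_B = (-12.4346,4.9337)
sweep = 180° − θ = 19.8139°

center=(-25.3382,7.0858) T_A=(-12.4690,9.4350) T_B=(-12.4346,4.9337) sweep=19.8139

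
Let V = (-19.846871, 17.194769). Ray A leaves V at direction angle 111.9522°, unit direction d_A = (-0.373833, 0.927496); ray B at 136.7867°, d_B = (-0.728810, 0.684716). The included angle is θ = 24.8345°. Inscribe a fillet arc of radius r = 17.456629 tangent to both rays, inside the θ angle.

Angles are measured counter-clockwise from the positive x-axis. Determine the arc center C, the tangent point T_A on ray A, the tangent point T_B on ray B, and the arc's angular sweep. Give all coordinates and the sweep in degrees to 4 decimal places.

bisector direction at 124.3695° = (-0.564527,0.825415)
center distance |VC| = r/sin(θ/2) = 17.456629/sin(12.4172°) = 81.182536
C = V + |VC|·bis = (-65.6766,84.2040)
T_A = V + ((C−V)·d_A)·d_A = V + 79.2835·d_A = (-49.4856,90.7299)
T_B = V + ((C−V)·d_B)·d_B = V + 79.2835·d_B = (-77.6294,71.4815)
sweep = 180° − θ = 155.1655°

center=(-65.6766,84.2040) T_A=(-49.4856,90.7299) T_B=(-77.6294,71.4815) sweep=155.1655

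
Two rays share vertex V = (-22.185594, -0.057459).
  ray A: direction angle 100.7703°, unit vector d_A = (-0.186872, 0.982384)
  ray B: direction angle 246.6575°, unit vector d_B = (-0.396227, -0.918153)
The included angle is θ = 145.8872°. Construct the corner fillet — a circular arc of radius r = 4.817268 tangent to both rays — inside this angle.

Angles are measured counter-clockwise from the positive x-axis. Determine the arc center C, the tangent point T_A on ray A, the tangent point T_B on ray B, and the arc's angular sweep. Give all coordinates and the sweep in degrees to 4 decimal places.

center=(-27.1942,0.4943) T_A=(-22.4618,1.3945) T_B=(-22.7712,-1.4145) sweep=34.1128

bisector direction at 173.7139° = (-0.993988,0.109493)
center distance |VC| = r/sin(θ/2) = 4.817268/sin(72.9436°) = 5.038896
C = V + |VC|·bis = (-27.1942,0.4943)
T_A = V + ((C−V)·d_A)·d_A = V + 1.4780·d_A = (-22.4618,1.3945)
T_B = V + ((C−V)·d_B)·d_B = V + 1.4780·d_B = (-22.7712,-1.4145)
sweep = 180° − θ = 34.1128°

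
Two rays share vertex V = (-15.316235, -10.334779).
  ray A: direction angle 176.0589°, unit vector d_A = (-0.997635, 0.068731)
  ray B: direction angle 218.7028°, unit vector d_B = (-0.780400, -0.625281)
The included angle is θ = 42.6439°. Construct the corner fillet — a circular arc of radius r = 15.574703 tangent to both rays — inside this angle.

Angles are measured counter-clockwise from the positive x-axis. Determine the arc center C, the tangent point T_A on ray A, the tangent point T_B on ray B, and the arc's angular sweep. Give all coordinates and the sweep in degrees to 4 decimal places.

bisector direction at 197.3808° = (-0.954340,-0.298722)
center distance |VC| = r/sin(θ/2) = 15.574703/sin(21.3220°) = 42.833758
C = V + |VC|·bis = (-56.1942,-23.1302)
T_A = V + ((C−V)·d_A)·d_A = V + 39.9019·d_A = (-55.1237,-7.5923)
T_B = V + ((C−V)·d_B)·d_B = V + 39.9019·d_B = (-46.4557,-35.2847)
sweep = 180° − θ = 137.3561°

center=(-56.1942,-23.1302) T_A=(-55.1237,-7.5923) T_B=(-46.4557,-35.2847) sweep=137.3561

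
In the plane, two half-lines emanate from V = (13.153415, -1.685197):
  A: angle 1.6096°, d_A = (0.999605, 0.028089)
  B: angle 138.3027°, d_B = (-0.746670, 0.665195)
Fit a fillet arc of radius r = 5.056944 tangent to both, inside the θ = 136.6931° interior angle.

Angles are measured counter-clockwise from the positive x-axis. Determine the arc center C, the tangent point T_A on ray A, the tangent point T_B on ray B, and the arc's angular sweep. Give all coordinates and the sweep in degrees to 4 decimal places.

center=(15.0182,3.4261) T_A=(15.1603,-1.6288) T_B=(11.6544,-0.3497) sweep=43.3069

bisector direction at 69.9561° = (0.342739,0.939431)
center distance |VC| = r/sin(θ/2) = 5.056944/sin(68.3465°) = 5.440893
C = V + |VC|·bis = (15.0182,3.4261)
T_A = V + ((C−V)·d_A)·d_A = V + 2.0076·d_A = (15.1603,-1.6288)
T_B = V + ((C−V)·d_B)·d_B = V + 2.0076·d_B = (11.6544,-0.3497)
sweep = 180° − θ = 43.3069°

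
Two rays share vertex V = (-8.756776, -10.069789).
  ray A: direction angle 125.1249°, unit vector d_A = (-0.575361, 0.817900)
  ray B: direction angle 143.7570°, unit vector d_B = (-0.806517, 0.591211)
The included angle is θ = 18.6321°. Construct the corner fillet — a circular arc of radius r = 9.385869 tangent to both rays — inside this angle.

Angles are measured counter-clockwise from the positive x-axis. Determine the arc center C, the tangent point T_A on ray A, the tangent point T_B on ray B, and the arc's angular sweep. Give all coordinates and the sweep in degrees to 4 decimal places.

bisector direction at 134.4409° = (-0.700174,0.713972)
center distance |VC| = r/sin(θ/2) = 9.385869/sin(9.3161°) = 57.980319
C = V + |VC|·bis = (-49.3531,31.3266)
T_A = V + ((C−V)·d_A)·d_A = V + 57.2156·d_A = (-41.6764,36.7268)
T_B = V + ((C−V)·d_B)·d_B = V + 57.2156·d_B = (-54.9021,23.7567)
sweep = 180° − θ = 161.3679°

center=(-49.3531,31.3266) T_A=(-41.6764,36.7268) T_B=(-54.9021,23.7567) sweep=161.3679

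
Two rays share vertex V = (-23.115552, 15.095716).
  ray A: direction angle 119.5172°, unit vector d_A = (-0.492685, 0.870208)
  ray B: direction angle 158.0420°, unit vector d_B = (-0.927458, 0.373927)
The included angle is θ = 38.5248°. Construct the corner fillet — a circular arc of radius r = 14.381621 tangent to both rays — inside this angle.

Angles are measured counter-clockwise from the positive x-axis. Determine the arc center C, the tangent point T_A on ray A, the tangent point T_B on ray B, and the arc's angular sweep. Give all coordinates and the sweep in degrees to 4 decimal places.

center=(-55.9065,43.8227) T_A=(-43.3915,50.9083) T_B=(-61.2842,30.4843) sweep=141.4752

bisector direction at 138.7796° = (-0.752180,0.658957)
center distance |VC| = r/sin(θ/2) = 14.381621/sin(19.2624°) = 43.594546
C = V + |VC|·bis = (-55.9065,43.8227)
T_A = V + ((C−V)·d_A)·d_A = V + 41.1540·d_A = (-43.3915,50.9083)
T_B = V + ((C−V)·d_B)·d_B = V + 41.1540·d_B = (-61.2842,30.4843)
sweep = 180° − θ = 141.4752°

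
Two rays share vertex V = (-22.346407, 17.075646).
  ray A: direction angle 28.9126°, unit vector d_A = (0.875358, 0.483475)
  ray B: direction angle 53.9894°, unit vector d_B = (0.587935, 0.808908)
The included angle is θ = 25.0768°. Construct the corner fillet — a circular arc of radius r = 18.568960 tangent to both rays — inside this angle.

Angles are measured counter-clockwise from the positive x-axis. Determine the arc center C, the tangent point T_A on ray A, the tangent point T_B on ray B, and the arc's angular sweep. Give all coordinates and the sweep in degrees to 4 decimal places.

center=(41.7634,73.6975) T_A=(50.7410,57.4430) T_B=(26.7428,84.6149) sweep=154.9232

bisector direction at 41.4510° = (0.749522,0.661979)
center distance |VC| = r/sin(θ/2) = 18.568960/sin(12.5384°) = 85.534238
C = V + |VC|·bis = (41.7634,73.6975)
T_A = V + ((C−V)·d_A)·d_A = V + 83.4943·d_A = (50.7410,57.4430)
T_B = V + ((C−V)·d_B)·d_B = V + 83.4943·d_B = (26.7428,84.6149)
sweep = 180° − θ = 154.9232°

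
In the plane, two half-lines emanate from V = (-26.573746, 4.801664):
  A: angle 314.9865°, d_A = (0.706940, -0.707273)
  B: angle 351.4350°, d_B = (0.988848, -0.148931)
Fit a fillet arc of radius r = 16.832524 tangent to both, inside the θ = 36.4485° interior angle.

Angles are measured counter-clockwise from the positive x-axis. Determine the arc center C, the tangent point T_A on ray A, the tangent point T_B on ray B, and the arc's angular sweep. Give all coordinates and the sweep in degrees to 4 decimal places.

center=(21.4727,-19.4570) T_A=(9.5675,-31.3566) T_B=(23.9796,-2.8122) sweep=143.5515

bisector direction at 333.2108° = (0.892670,-0.450710)
center distance |VC| = r/sin(θ/2) = 16.832524/sin(18.2243°) = 53.823264
C = V + |VC|·bis = (21.4727,-19.4570)
T_A = V + ((C−V)·d_A)·d_A = V + 51.1235·d_A = (9.5675,-31.3566)
T_B = V + ((C−V)·d_B)·d_B = V + 51.1235·d_B = (23.9796,-2.8122)
sweep = 180° − θ = 143.5515°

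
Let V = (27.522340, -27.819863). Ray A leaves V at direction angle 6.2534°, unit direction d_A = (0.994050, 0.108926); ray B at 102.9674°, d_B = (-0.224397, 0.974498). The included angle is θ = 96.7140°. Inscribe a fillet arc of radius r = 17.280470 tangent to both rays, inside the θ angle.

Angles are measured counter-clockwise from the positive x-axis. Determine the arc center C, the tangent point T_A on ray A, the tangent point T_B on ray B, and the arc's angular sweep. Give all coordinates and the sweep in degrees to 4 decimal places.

center=(40.9141,-8.9685) T_A=(42.7964,-26.1462) T_B=(24.0744,-12.8462) sweep=83.2860

bisector direction at 54.6104° = (0.579133,0.815233)
center distance |VC| = r/sin(θ/2) = 17.280470/sin(48.3570°) = 23.123885
C = V + |VC|·bis = (40.9141,-8.9685)
T_A = V + ((C−V)·d_A)·d_A = V + 15.3655·d_A = (42.7964,-26.1462)
T_B = V + ((C−V)·d_B)·d_B = V + 15.3655·d_B = (24.0744,-12.8462)
sweep = 180° − θ = 83.2860°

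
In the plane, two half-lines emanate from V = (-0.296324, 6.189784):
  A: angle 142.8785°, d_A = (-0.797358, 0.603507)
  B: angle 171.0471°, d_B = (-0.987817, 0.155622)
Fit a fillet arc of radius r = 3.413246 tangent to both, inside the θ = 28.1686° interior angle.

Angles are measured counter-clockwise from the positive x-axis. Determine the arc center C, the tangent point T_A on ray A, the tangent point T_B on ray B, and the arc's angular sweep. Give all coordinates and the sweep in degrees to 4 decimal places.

bisector direction at 156.9628° = (-0.920251,0.391329)
center distance |VC| = r/sin(θ/2) = 3.413246/sin(14.0843°) = 14.026121
C = V + |VC|·bis = (-13.2039,11.6786)
T_A = V + ((C−V)·d_A)·d_A = V + 13.6045·d_A = (-11.1440,14.4002)
T_B = V + ((C−V)·d_B)·d_B = V + 13.6045·d_B = (-13.7351,8.3069)
sweep = 180° − θ = 151.8314°

center=(-13.2039,11.6786) T_A=(-11.1440,14.4002) T_B=(-13.7351,8.3069) sweep=151.8314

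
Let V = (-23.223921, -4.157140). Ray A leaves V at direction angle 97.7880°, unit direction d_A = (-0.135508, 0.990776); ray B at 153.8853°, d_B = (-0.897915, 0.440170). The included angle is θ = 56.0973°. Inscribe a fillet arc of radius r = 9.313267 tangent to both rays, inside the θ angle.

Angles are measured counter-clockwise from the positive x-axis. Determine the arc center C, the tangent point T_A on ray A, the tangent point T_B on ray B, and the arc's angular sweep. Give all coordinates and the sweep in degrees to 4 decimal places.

center=(-34.8200,11.8995) T_A=(-25.5926,13.1615) T_B=(-38.9194,3.5370) sweep=123.9027

bisector direction at 125.8366° = (-0.585476,0.810689)
center distance |VC| = r/sin(θ/2) = 9.313267/sin(28.0486°) = 19.806144
C = V + |VC|·bis = (-34.8200,11.8995)
T_A = V + ((C−V)·d_A)·d_A = V + 17.4799·d_A = (-25.5926,13.1615)
T_B = V + ((C−V)·d_B)·d_B = V + 17.4799·d_B = (-38.9194,3.5370)
sweep = 180° − θ = 123.9027°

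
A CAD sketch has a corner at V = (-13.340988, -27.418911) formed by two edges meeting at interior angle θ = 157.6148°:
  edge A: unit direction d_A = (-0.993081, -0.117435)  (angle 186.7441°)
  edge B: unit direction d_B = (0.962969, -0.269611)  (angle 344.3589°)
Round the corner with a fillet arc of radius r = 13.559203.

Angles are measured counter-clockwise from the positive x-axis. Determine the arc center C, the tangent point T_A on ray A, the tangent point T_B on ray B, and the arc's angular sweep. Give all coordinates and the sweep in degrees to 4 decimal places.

bisector direction at 265.5515° = (-0.077563,-0.996987)
center distance |VC| = r/sin(θ/2) = 13.559203/sin(78.8074°) = 13.822096
C = V + |VC|·bis = (-14.4131,-41.1994)
T_A = V + ((C−V)·d_A)·d_A = V + 2.6830·d_A = (-16.0054,-27.7340)
T_B = V + ((C−V)·d_B)·d_B = V + 2.6830·d_B = (-10.7574,-28.1423)
sweep = 180° − θ = 22.3852°

center=(-14.4131,-41.1994) T_A=(-16.0054,-27.7340) T_B=(-10.7574,-28.1423) sweep=22.3852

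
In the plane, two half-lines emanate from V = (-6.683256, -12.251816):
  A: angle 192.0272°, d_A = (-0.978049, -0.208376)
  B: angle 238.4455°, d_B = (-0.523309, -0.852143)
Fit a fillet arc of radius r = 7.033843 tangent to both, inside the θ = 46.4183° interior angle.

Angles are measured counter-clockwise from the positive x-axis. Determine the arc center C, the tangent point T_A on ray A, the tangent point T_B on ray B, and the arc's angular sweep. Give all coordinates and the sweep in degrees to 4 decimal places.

center=(-21.2614,-22.5494) T_A=(-22.7271,-15.6700) T_B=(-15.2676,-26.2303) sweep=133.5817

bisector direction at 215.2363° = (-0.816779,-0.576951)
center distance |VC| = r/sin(θ/2) = 7.033843/sin(23.2092°) = 17.848376
C = V + |VC|·bis = (-21.2614,-22.5494)
T_A = V + ((C−V)·d_A)·d_A = V + 16.4039·d_A = (-22.7271,-15.6700)
T_B = V + ((C−V)·d_B)·d_B = V + 16.4039·d_B = (-15.2676,-26.2303)
sweep = 180° − θ = 133.5817°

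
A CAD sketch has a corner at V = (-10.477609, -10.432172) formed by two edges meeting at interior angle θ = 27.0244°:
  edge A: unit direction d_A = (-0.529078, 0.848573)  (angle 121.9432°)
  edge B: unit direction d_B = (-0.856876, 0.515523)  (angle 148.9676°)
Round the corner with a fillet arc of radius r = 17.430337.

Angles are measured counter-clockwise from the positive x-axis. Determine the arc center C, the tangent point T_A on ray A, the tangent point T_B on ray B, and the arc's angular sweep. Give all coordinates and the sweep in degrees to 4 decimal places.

center=(-63.6450,41.8967) T_A=(-48.8541,51.1187) T_B=(-72.6307,26.9610) sweep=152.9756

bisector direction at 135.4554° = (-0.712705,0.701464)
center distance |VC| = r/sin(θ/2) = 17.430337/sin(13.5122°) = 74.599433
C = V + |VC|·bis = (-63.6450,41.8967)
T_A = V + ((C−V)·d_A)·d_A = V + 72.5345·d_A = (-48.8541,51.1187)
T_B = V + ((C−V)·d_B)·d_B = V + 72.5345·d_B = (-72.6307,26.9610)
sweep = 180° − θ = 152.9756°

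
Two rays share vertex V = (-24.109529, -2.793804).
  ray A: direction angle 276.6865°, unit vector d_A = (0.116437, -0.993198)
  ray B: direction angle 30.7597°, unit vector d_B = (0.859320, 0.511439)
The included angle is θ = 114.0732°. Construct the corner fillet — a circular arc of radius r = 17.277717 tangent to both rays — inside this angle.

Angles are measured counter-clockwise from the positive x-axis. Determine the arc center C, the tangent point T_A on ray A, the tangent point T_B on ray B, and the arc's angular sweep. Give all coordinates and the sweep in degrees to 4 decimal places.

center=(-5.6447,-11.9104) T_A=(-22.8049,-13.9222) T_B=(-14.4812,2.9367) sweep=65.9268

bisector direction at 333.7231° = (0.896665,-0.442710)
center distance |VC| = r/sin(θ/2) = 17.277717/sin(57.0366°) = 20.592777
C = V + |VC|·bis = (-5.6447,-11.9104)
T_A = V + ((C−V)·d_A)·d_A = V + 11.2046·d_A = (-22.8049,-13.9222)
T_B = V + ((C−V)·d_B)·d_B = V + 11.2046·d_B = (-14.4812,2.9367)
sweep = 180° − θ = 65.9268°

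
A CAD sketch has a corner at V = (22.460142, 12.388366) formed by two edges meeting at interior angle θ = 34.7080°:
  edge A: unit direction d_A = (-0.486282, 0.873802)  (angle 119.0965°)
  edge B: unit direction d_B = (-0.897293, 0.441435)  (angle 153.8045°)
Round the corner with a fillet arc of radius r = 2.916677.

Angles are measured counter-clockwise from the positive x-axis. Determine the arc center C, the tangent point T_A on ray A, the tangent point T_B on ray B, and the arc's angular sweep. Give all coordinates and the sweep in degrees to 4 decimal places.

center=(15.3729,19.1256) T_A=(17.9215,20.5439) T_B=(14.0854,16.5085) sweep=145.2920

bisector direction at 136.4505° = (-0.724779,0.688981)
center distance |VC| = r/sin(θ/2) = 2.916677/sin(17.3540°) = 9.778497
C = V + |VC|·bis = (15.3729,19.1256)
T_A = V + ((C−V)·d_A)·d_A = V + 9.3334·d_A = (17.9215,20.5439)
T_B = V + ((C−V)·d_B)·d_B = V + 9.3334·d_B = (14.0854,16.5085)
sweep = 180° − θ = 145.2920°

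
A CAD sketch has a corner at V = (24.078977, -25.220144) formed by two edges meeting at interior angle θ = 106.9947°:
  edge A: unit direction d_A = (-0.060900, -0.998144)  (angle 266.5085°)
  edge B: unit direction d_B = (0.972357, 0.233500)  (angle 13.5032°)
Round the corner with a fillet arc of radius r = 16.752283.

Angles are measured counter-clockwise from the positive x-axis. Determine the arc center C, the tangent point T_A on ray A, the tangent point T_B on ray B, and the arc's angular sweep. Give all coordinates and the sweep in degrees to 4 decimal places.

center=(40.0452,-38.6146) T_A=(23.3240,-37.5944) T_B=(36.1335,-22.3254) sweep=73.0053

bisector direction at 320.0059° = (0.766110,-0.642709)
center distance |VC| = r/sin(θ/2) = 16.752283/sin(53.4973°) = 20.840596
C = V + |VC|·bis = (40.0452,-38.6146)
T_A = V + ((C−V)·d_A)·d_A = V + 12.3972·d_A = (23.3240,-37.5944)
T_B = V + ((C−V)·d_B)·d_B = V + 12.3972·d_B = (36.1335,-22.3254)
sweep = 180° − θ = 73.0053°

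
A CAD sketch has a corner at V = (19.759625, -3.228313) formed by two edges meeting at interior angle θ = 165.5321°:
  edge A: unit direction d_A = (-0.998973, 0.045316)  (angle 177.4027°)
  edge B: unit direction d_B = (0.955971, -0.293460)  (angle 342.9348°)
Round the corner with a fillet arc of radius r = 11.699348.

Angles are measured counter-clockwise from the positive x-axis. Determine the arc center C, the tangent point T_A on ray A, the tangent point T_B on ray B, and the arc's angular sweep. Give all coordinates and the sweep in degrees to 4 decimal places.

center=(17.7460,-14.8483) T_A=(18.2761,-3.1610) T_B=(21.1793,-3.6641) sweep=14.4679

bisector direction at 260.1688° = (-0.170747,-0.985315)
center distance |VC| = r/sin(θ/2) = 11.699348/sin(82.7661°) = 11.793219
C = V + |VC|·bis = (17.7460,-14.8483)
T_A = V + ((C−V)·d_A)·d_A = V + 1.4850·d_A = (18.2761,-3.1610)
T_B = V + ((C−V)·d_B)·d_B = V + 1.4850·d_B = (21.1793,-3.6641)
sweep = 180° − θ = 14.4679°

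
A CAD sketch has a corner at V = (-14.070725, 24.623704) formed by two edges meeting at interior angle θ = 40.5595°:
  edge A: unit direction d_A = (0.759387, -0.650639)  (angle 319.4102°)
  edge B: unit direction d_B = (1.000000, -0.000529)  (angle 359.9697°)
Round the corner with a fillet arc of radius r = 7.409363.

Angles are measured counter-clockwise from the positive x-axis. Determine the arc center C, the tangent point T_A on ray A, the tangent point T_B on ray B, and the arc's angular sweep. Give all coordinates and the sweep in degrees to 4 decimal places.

bisector direction at 339.6899° = (0.937828,-0.347100)
center distance |VC| = r/sin(θ/2) = 7.409363/sin(20.2797°) = 21.377017
C = V + |VC|·bis = (5.9772,17.2037)
T_A = V + ((C−V)·d_A)·d_A = V + 20.0519·d_A = (1.1564,11.5772)
T_B = V + ((C−V)·d_B)·d_B = V + 20.0519·d_B = (5.9812,24.6131)
sweep = 180° − θ = 139.4405°

center=(5.9772,17.2037) T_A=(1.1564,11.5772) T_B=(5.9812,24.6131) sweep=139.4405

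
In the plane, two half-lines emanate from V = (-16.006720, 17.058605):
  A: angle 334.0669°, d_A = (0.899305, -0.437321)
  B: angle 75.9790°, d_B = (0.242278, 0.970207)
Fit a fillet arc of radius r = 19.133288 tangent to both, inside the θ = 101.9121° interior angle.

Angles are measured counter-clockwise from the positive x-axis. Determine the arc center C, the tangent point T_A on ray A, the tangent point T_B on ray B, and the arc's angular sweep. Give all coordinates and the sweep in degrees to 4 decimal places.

center=(6.3162,27.4789) T_A=(-2.0512,10.2722) T_B=(-12.2470,32.1144) sweep=78.0879

bisector direction at 25.0229° = (0.906138,0.422981)
center distance |VC| = r/sin(θ/2) = 19.133288/sin(50.9560°) = 24.635251
C = V + |VC|·bis = (6.3162,27.4789)
T_A = V + ((C−V)·d_A)·d_A = V + 15.5181·d_A = (-2.0512,10.2722)
T_B = V + ((C−V)·d_B)·d_B = V + 15.5181·d_B = (-12.2470,32.1144)
sweep = 180° − θ = 78.0879°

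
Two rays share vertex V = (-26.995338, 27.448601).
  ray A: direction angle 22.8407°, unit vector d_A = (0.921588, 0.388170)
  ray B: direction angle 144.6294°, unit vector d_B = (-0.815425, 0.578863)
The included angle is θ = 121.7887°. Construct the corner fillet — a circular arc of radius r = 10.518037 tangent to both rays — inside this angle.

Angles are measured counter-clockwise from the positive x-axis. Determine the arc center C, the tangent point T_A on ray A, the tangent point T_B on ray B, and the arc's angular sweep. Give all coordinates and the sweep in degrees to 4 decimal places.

bisector direction at 83.7351° = (0.109126,0.994028)
center distance |VC| = r/sin(θ/2) = 10.518037/sin(60.8944°) = 12.038165
C = V + |VC|·bis = (-25.6817,39.4149)
T_A = V + ((C−V)·d_A)·d_A = V + 5.8556·d_A = (-21.5989,29.7216)
T_B = V + ((C−V)·d_B)·d_B = V + 5.8556·d_B = (-31.7702,30.8382)
sweep = 180° − θ = 58.2113°

center=(-25.6817,39.4149) T_A=(-21.5989,29.7216) T_B=(-31.7702,30.8382) sweep=58.2113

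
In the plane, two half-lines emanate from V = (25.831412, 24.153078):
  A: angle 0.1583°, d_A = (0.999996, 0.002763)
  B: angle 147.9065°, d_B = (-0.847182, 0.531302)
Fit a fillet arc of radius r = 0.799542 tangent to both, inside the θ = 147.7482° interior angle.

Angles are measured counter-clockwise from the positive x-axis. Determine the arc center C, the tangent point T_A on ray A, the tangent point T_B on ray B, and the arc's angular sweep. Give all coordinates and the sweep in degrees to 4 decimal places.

center=(26.0604,24.9533) T_A=(26.0626,24.1537) T_B=(25.6356,24.2759) sweep=32.2518

bisector direction at 74.0324° = (0.275094,0.961417)
center distance |VC| = r/sin(θ/2) = 0.799542/sin(73.8741°) = 0.832290
C = V + |VC|·bis = (26.0604,24.9533)
T_A = V + ((C−V)·d_A)·d_A = V + 0.2312·d_A = (26.0626,24.1537)
T_B = V + ((C−V)·d_B)·d_B = V + 0.2312·d_B = (25.6356,24.2759)
sweep = 180° − θ = 32.2518°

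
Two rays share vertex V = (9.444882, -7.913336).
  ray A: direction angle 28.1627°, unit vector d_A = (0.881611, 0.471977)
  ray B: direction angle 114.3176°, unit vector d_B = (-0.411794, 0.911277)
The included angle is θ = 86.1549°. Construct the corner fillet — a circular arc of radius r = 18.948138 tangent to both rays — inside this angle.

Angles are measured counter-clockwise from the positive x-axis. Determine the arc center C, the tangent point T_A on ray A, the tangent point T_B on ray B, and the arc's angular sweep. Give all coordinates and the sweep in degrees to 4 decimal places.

center=(18.3671,18.3559) T_A=(27.3102,1.6510) T_B=(1.1001,10.5531) sweep=93.8451

bisector direction at 71.2401° = (0.321602,0.946875)
center distance |VC| = r/sin(θ/2) = 18.948138/sin(43.0774°) = 27.743070
C = V + |VC|·bis = (18.3671,18.3559)
T_A = V + ((C−V)·d_A)·d_A = V + 20.2644·d_A = (27.3102,1.6510)
T_B = V + ((C−V)·d_B)·d_B = V + 20.2644·d_B = (1.1001,10.5531)
sweep = 180° − θ = 93.8451°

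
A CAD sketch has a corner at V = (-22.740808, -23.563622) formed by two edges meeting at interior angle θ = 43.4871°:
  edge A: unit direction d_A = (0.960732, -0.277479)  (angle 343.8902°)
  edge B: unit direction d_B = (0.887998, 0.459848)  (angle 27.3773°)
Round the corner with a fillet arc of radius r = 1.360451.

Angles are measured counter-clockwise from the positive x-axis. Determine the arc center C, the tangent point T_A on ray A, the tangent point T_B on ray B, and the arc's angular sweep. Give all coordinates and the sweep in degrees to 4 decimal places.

bisector direction at 5.6338° = (0.995170,0.098169)
center distance |VC| = r/sin(θ/2) = 1.360451/sin(21.7435°) = 3.672400
C = V + |VC|·bis = (-19.0861,-23.2031)
T_A = V + ((C−V)·d_A)·d_A = V + 3.4111·d_A = (-19.4636,-24.5101)
T_B = V + ((C−V)·d_B)·d_B = V + 3.4111·d_B = (-19.7117,-21.9950)
sweep = 180° − θ = 136.5129°

center=(-19.0861,-23.2031) T_A=(-19.4636,-24.5101) T_B=(-19.7117,-21.9950) sweep=136.5129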